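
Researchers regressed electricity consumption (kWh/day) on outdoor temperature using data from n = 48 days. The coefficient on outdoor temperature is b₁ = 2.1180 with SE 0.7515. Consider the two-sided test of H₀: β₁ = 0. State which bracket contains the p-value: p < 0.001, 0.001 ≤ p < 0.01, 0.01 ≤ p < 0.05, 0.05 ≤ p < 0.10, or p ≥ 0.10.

t = 2.1180 / 0.7515 = 2.818.
df = n − 2 = 48 − 2 = 46.
Two-sided p = 2·P(T_{46} > |t|) ≈ 0.0071.
So 0.001 ≤ p < 0.01.

0.001 ≤ p < 0.01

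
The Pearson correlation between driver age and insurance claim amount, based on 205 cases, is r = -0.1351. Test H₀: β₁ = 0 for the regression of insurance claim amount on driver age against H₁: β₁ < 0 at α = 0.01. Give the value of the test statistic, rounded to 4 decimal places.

t = r·√(n − 2)/√(1 − r²) = -0.1351·√203/√0.981748 = -1.9427.
df = n − 2 = 203.
One-sided p ≈ 0.0267, which is ≥ 0.01, so fail to reject H₀.
The data do not give significant evidence of a linear association between driver age and insurance claim amount.

t = -1.9427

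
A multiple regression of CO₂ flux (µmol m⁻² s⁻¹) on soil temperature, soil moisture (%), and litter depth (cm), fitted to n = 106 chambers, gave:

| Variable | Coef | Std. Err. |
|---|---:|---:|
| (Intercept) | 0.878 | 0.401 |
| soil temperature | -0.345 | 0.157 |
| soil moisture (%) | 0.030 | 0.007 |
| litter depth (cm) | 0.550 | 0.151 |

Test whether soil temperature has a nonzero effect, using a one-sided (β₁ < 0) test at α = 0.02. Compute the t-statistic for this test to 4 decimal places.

Read off: b = -0.345, SE = 0.157 for soil temperature.
H₀: β₁ = 0 vs H₁: β₁ < 0.
t = -0.345 / 0.157 = -2.1975.
df = n − k − 1 = 106 − 3 − 1 = 102.
One-sided p ≈ 0.0151, which is < 0.02, so reject H₀.
There is evidence that the true slope on soil temperature is negative, holding the other predictors fixed.

t = -2.1975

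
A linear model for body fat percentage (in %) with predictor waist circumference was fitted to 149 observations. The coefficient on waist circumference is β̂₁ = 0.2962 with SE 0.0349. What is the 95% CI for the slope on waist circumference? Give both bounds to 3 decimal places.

df = n − 2 = 149 − 2 = 147.
t* = t_{0.025, 147} = 1.976233.
Margin = t* × SE = 1.976233 × 0.0349 = 0.06897.
CI: 0.2962 ± 0.06897 → (0.227, 0.365).
With 95% confidence, each one-unit increase in waist circumference is associated with a change of between 0.227 and 0.365 % in body fat percentage.

(0.227, 0.365)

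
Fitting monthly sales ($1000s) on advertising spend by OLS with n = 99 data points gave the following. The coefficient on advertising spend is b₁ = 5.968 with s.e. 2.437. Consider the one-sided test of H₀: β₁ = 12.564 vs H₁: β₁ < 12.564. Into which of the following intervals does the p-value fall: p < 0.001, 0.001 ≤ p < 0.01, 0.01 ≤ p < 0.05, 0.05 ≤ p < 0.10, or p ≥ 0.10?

0.001 ≤ p < 0.01

t = (5.968 − 12.564) / 2.437 = -2.707.
df = n − 2 = 99 − 2 = 97.
One-sided p = P(T_{97} < t) ≈ 0.0040.
So 0.001 ≤ p < 0.01.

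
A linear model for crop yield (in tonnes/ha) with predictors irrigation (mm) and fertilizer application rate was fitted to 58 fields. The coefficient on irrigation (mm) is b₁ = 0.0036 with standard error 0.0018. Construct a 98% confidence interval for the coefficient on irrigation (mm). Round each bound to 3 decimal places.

df = n − k − 1 = 58 − 2 − 1 = 55.
t* = t_{0.01, 55} = 2.396081.
Margin = t* × SE = 2.396081 × 0.0018 = 0.00431.
CI: 0.0036 ± 0.00431 → (-0.001, 0.008).
With 98% confidence, each one-unit increase in irrigation (mm) is associated with a change of between -0.001 and 0.008 tonnes/ha in crop yield, holding the other predictors fixed.

(-0.001, 0.008)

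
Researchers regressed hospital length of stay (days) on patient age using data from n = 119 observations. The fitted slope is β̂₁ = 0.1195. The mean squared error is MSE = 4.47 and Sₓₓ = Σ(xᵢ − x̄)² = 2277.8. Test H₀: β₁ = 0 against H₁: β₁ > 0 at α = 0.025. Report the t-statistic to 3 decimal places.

t = 2.698

SE(β̂₁) = √(MSE/Sₓₓ) = √(4.47/2277.8) = 0.0442992.
t = 0.1195 / 0.0442992 = 2.698.
df = n − 2 = 117.
One-sided p ≈ 0.0040, which is < 0.025, so reject H₀.
There is evidence that the true slope on patient age is positive.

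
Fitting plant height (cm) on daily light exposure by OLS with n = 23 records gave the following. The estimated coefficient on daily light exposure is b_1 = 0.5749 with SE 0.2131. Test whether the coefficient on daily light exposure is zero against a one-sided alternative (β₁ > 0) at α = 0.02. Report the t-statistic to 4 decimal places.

H₀: β₁ = 0 vs H₁: β₁ > 0.
t = (b_1 − β₁⁰)/SE = 0.5749 / 0.2131 = 2.6978.
df = n − 2 = 23 − 2 = 21.
One-sided p ≈ 0.0067, which is < 0.02, so reject H₀.
There is evidence that the true slope on daily light exposure is positive.

t = 2.6978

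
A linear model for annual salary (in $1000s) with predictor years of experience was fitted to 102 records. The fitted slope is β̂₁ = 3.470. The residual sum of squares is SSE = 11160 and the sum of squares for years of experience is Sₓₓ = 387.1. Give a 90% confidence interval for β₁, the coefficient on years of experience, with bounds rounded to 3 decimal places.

(2.579, 4.361)

MSE = SSE/(n − 2) = 11160/100 = 111.6.
SE(β̂₁) = √(MSE/Sₓₓ) = √(111.6/387.1) = 0.536934.
df = n − 2 = 100.
t* = t_{0.05, 100} = 1.660234.
Margin = t* × SE = 1.660234 × 0.536934 = 0.89144.
CI: 3.470 ± 0.89144 → (2.579, 4.361).
With 90% confidence, each one-unit increase in years of experience is associated with a change of between 2.579 and 4.361 $1000s in annual salary.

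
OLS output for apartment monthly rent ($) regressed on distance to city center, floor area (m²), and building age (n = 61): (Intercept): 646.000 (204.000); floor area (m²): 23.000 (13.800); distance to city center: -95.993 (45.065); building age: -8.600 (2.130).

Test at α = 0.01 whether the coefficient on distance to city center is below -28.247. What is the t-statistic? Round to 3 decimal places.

t = -1.503

Read off: b = -95.993, SE = 45.065 for distance to city center.
H₀: β₁ = -28.247 vs H₁: β₁ < -28.247.
t = (-95.993 − (-28.247)) / 45.065 = -1.503.
df = n − k − 1 = 61 − 3 − 1 = 57.
One-sided p ≈ 0.0691, which is ≥ 0.01, so fail to reject H₀.
The data do not give significant evidence that the true slope on distance to city center is below -28.247 $ per unit, holding the other predictors fixed.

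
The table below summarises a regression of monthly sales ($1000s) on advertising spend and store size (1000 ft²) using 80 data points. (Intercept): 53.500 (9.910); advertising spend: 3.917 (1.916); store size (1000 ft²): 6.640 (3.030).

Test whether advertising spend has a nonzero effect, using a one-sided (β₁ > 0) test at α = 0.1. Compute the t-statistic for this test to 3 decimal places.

t = 2.044

Read off: b = 3.917, SE = 1.916 for advertising spend.
H₀: β₁ = 0 vs H₁: β₁ > 0.
t = 3.917 / 1.916 = 2.044.
df = n − k − 1 = 80 − 2 − 1 = 77.
One-sided p ≈ 0.0222, which is < 0.1, so reject H₀.
There is evidence that the true slope on advertising spend is positive, holding the other predictors fixed.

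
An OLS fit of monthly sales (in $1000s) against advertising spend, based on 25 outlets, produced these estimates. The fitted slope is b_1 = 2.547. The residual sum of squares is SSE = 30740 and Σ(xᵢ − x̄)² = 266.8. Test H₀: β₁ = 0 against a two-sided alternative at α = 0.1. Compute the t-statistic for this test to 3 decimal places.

MSE = SSE/(n − 2) = 30740/23 = 1336.52.
SE(b_1) = √(MSE/Sₓₓ) = √(1336.52/266.8) = 2.23818.
t = 2.547 / 2.23818 = 1.138.
df = n − 2 = 23.
Two-sided p ≈ 0.2668, which is ≥ 0.1, so fail to reject H₀.
The data do not give significant evidence of an association between advertising spend and monthly sales.

t = 1.138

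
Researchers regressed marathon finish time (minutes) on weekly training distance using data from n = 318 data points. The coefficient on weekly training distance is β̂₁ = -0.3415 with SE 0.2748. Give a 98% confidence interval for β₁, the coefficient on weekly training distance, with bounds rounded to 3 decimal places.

df = n − 2 = 318 − 2 = 316.
t* = t_{0.01, 316} = 2.338206.
Margin = t* × SE = 2.338206 × 0.2748 = 0.64254.
CI: -0.3415 ± 0.64254 → (-0.984, 0.301).
With 98% confidence, each one-unit increase in weekly training distance is associated with a change of between -0.984 and 0.301 minutes in marathon finish time.

(-0.984, 0.301)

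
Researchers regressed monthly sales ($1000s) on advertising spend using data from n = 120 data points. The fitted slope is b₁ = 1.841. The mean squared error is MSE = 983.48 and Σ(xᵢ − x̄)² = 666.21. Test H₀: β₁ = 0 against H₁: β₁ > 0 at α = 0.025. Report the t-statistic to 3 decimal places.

t = 1.515

SE(b₁) = √(MSE/Sₓₓ) = √(983.48/666.21) = 1.215.
t = 1.841 / 1.215 = 1.515.
df = n − 2 = 118.
One-sided p ≈ 0.0662, which is ≥ 0.025, so fail to reject H₀.
The data do not give significant evidence that the true slope on advertising spend is positive.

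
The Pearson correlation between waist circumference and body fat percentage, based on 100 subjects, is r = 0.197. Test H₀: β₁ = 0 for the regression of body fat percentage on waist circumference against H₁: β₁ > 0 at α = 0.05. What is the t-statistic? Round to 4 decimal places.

t = 1.9892

t = r·√(n − 2)/√(1 − r²) = 0.197·√98/√0.961191 = 1.9892.
df = n − 2 = 98.
One-sided p ≈ 0.0247, which is < 0.05, so reject H₀.
There is evidence of a linear association between waist circumference and body fat percentage.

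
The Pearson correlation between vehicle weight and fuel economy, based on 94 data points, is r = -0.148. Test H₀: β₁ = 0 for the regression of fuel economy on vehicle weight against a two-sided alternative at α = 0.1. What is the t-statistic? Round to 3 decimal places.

t = -1.435

t = r·√(n − 2)/√(1 − r²) = -0.148·√92/√0.978096 = -1.435.
df = n − 2 = 92.
Two-sided p ≈ 0.1546, which is ≥ 0.1, so fail to reject H₀.
The data do not give significant evidence of a linear association between vehicle weight and fuel economy.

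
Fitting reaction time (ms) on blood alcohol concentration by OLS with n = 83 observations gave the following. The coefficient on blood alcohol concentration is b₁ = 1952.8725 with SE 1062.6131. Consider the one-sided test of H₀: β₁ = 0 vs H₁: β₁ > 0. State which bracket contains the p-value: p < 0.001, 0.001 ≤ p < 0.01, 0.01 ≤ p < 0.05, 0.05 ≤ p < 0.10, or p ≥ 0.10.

t = 1952.8725 / 1062.6131 = 1.838.
df = n − 2 = 83 − 2 = 81.
One-sided p = P(T_{81} > t) ≈ 0.0349.
So 0.01 ≤ p < 0.05.

0.01 ≤ p < 0.05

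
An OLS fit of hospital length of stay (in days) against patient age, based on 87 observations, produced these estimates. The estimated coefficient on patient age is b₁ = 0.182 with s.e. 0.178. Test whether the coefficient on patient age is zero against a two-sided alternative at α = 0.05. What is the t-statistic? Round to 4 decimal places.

H₀: β₁ = 0 vs H₁: β₁ ≠ 0.
t = (b₁ − β₁⁰)/SE = 0.182 / 0.178 = 1.0225.
df = n − 2 = 87 − 2 = 85.
Two-sided p ≈ 0.3095, which is ≥ 0.05, so fail to reject H₀.
The data do not give significant evidence of an association between patient age and hospital length of stay.

t = 1.0225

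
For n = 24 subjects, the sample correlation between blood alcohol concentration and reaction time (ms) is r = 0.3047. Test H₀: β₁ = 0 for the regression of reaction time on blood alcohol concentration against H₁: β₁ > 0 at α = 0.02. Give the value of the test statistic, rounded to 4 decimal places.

t = r·√(n − 2)/√(1 − r²) = 0.3047·√22/√0.907158 = 1.5005.
df = n − 2 = 22.
One-sided p ≈ 0.0738, which is ≥ 0.02, so fail to reject H₀.
The data do not give significant evidence of a linear association between blood alcohol concentration and reaction time.

t = 1.5005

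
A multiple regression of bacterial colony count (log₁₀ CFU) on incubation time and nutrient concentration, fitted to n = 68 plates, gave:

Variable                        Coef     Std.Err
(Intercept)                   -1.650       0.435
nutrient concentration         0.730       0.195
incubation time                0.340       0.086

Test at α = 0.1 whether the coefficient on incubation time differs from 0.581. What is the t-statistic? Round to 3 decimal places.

t = -2.802

Read off: b = 0.340, SE = 0.086 for incubation time.
H₀: β₁ = 0.581 vs H₁: β₁ ≠ 0.581.
t = (0.340 − 0.581) / 0.086 = -2.802.
df = n − k − 1 = 68 − 2 − 1 = 65.
Two-sided p ≈ 0.0067, which is < 0.1, so reject H₀.
There is evidence that the true slope on incubation time differs from 0.581 log₁₀ CFU per unit, holding the other predictors fixed.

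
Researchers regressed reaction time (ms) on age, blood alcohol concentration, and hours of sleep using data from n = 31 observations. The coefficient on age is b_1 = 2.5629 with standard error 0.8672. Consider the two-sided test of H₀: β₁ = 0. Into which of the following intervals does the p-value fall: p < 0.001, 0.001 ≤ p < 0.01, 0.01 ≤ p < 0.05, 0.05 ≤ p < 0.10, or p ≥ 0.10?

0.001 ≤ p < 0.01

t = 2.5629 / 0.8672 = 2.955.
df = n − k − 1 = 31 − 3 − 1 = 27.
Two-sided p = 2·P(T_{27} > |t|) ≈ 0.0064.
So 0.001 ≤ p < 0.01.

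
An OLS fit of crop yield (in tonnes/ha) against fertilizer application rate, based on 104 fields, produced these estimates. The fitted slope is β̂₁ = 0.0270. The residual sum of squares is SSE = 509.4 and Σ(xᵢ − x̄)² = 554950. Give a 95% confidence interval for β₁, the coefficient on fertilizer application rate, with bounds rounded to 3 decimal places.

MSE = SSE/(n − 2) = 509.4/102 = 4.99412.
SE(β̂₁) = √(MSE/Sₓₓ) = √(4.99412/554950) = 0.00299987.
df = n − 2 = 102.
t* = t_{0.025, 102} = 1.983495.
Margin = t* × SE = 1.983495 × 0.00299987 = 0.00595.
CI: 0.0270 ± 0.00595 → (0.021, 0.033).
With 95% confidence, each one-unit increase in fertilizer application rate is associated with a change of between 0.021 and 0.033 tonnes/ha in crop yield.

(0.021, 0.033)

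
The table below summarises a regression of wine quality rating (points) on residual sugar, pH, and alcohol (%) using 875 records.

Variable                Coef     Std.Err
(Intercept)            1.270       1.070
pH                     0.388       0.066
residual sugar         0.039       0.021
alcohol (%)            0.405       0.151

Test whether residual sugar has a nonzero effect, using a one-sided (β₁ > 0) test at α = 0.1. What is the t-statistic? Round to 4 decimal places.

t = 1.8571

Read off: b = 0.039, SE = 0.021 for residual sugar.
H₀: β₁ = 0 vs H₁: β₁ > 0.
t = 0.039 / 0.021 = 1.8571.
df = n − k − 1 = 875 − 3 − 1 = 871.
One-sided p ≈ 0.0318, which is < 0.1, so reject H₀.
There is evidence that the true slope on residual sugar is positive, holding the other predictors fixed.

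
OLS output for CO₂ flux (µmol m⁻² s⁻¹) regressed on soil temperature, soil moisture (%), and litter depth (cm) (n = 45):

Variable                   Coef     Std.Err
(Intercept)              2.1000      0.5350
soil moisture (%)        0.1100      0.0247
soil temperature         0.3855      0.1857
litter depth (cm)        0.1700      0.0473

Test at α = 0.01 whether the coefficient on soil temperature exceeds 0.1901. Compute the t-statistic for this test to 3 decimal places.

t = 1.052

Read off: b = 0.3855, SE = 0.1857 for soil temperature.
H₀: β₁ = 0.1901 vs H₁: β₁ > 0.1901.
t = (0.3855 − 0.1901) / 0.1857 = 1.052.
df = n − k − 1 = 45 − 3 − 1 = 41.
One-sided p ≈ 0.1494, which is ≥ 0.01, so fail to reject H₀.
The data do not give significant evidence that the true slope on soil temperature exceeds 0.1901 µmol m⁻² s⁻¹ per unit, holding the other predictors fixed.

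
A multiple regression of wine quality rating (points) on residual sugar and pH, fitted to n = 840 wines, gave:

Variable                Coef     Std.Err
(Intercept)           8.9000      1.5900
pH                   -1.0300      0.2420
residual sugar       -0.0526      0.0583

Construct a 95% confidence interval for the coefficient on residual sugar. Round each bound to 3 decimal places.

(-0.167, 0.062)

Read off: b = -0.0526, SE = 0.0583 for residual sugar.
df = n − k − 1 = 840 − 2 − 1 = 837.
t* = t_{0.025, 837} = 1.962802.
Margin = t* × SE = 1.962802 × 0.0583 = 0.11443.
CI: -0.0526 ± 0.11443 → (-0.167, 0.062).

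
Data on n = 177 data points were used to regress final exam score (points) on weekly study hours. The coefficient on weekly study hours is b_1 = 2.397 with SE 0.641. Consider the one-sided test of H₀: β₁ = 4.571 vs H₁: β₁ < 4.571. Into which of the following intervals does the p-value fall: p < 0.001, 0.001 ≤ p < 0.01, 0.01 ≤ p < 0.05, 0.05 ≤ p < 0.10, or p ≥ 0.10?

p < 0.001

t = (2.397 − 4.571) / 0.641 = -3.392.
df = n − 2 = 177 − 2 = 175.
One-sided p = P(T_{175} < t) ≈ 0.0004.
So p < 0.001.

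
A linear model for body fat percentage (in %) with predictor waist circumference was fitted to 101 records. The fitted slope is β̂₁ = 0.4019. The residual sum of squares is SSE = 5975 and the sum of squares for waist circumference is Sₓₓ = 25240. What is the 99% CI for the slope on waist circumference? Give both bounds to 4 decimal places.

(0.2735, 0.5303)

MSE = SSE/(n − 2) = 5975/99 = 60.3535.
SE(β̂₁) = √(MSE/Sₓₓ) = √(60.3535/25240) = 0.0488998.
df = n − 2 = 99.
t* = t_{0.005, 99} = 2.626405.
Margin = t* × SE = 2.626405 × 0.0488998 = 0.128431.
CI: 0.4019 ± 0.128431 → (0.2735, 0.5303).
With 99% confidence, each one-unit increase in waist circumference is associated with a change of between 0.2735 and 0.5303 % in body fat percentage.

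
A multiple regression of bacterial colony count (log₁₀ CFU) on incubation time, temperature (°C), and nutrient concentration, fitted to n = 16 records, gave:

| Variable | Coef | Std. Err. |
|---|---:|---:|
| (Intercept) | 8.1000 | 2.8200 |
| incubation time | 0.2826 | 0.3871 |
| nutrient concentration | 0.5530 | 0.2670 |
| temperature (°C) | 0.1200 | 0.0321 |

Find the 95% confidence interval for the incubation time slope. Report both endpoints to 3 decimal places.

(-0.561, 1.126)

Read off: b = 0.2826, SE = 0.3871 for incubation time.
df = n − k − 1 = 16 − 3 − 1 = 12.
t* = t_{0.025, 12} = 2.178813.
Margin = t* × SE = 2.178813 × 0.3871 = 0.84342.
CI: 0.2826 ± 0.84342 → (-0.561, 1.126).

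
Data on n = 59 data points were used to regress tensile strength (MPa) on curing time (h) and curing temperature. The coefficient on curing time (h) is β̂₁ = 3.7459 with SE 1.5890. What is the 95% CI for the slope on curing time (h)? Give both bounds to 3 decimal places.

df = n − k − 1 = 59 − 2 − 1 = 56.
t* = t_{0.025, 56} = 2.003241.
Margin = t* × SE = 2.003241 × 1.5890 = 3.18315.
CI: 3.7459 ± 3.18315 → (0.563, 6.929).
With 95% confidence, each one-unit increase in curing time (h) is associated with a change of between 0.563 and 6.929 MPa in tensile strength, holding the other predictors fixed.

(0.563, 6.929)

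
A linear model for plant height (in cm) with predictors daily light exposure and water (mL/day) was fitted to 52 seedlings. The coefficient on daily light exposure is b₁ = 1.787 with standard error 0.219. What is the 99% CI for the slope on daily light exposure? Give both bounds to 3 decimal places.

df = n − k − 1 = 52 − 2 − 1 = 49.
t* = t_{0.005, 49} = 2.679952.
Margin = t* × SE = 2.679952 × 0.219 = 0.58691.
CI: 1.787 ± 0.58691 → (1.200, 2.374).
With 99% confidence, each one-unit increase in daily light exposure is associated with a change of between 1.200 and 2.374 cm in plant height, holding the other predictors fixed.

(1.200, 2.374)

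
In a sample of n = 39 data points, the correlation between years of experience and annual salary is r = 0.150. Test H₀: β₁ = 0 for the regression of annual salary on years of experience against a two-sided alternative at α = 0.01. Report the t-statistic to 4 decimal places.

t = 0.9229

t = r·√(n − 2)/√(1 − r²) = 0.150·√37/√0.9775 = 0.9229.
df = n − 2 = 37.
Two-sided p ≈ 0.3621, which is ≥ 0.01, so fail to reject H₀.
The data do not give significant evidence of a linear association between years of experience and annual salary.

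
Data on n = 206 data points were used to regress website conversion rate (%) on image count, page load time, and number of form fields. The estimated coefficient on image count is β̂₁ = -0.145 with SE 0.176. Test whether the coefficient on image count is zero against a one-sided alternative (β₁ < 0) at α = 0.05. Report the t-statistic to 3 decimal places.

t = -0.824

H₀: β₁ = 0 vs H₁: β₁ < 0.
t = (β̂₁ − β₁⁰)/SE = -0.145 / 0.176 = -0.824.
df = n − k − 1 = 206 − 3 − 1 = 202.
One-sided p ≈ 0.2055, which is ≥ 0.05, so fail to reject H₀.
The data do not give significant evidence that the true slope on image count is negative, holding the other predictors fixed.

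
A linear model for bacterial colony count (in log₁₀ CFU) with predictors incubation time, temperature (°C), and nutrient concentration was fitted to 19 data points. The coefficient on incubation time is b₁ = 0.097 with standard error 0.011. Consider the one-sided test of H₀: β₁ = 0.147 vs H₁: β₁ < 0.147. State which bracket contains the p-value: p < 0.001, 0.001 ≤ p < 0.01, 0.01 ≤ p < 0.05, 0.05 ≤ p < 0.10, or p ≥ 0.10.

t = (0.097 − 0.147) / 0.011 = -4.545.
df = n − k − 1 = 19 − 3 − 1 = 15.
One-sided p = P(T_{15} < t) ≈ 0.0002.
So p < 0.001.

p < 0.001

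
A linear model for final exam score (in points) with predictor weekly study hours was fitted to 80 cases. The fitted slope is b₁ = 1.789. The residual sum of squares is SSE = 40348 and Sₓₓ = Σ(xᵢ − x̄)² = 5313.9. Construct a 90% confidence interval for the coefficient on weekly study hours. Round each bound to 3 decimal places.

MSE = SSE/(n − 2) = 40348/78 = 517.282.
SE(b₁) = √(MSE/Sₓₓ) = √(517.282/5313.9) = 0.312002.
df = n − 2 = 78.
t* = t_{0.05, 78} = 1.664625.
Margin = t* × SE = 1.664625 × 0.312002 = 0.51937.
CI: 1.789 ± 0.51937 → (1.270, 2.308).
With 90% confidence, each one-unit increase in weekly study hours is associated with a change of between 1.270 and 2.308 points in final exam score.

(1.270, 2.308)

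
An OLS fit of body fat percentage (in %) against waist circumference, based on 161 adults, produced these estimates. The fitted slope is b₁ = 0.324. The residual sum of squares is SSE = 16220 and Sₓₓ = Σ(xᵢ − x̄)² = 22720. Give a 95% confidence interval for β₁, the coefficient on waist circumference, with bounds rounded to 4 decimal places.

MSE = SSE/(n − 2) = 16220/159 = 102.013.
SE(b₁) = √(MSE/Sₓₓ) = √(102.013/22720) = 0.0670074.
df = n − 2 = 159.
t* = t_{0.025, 159} = 1.974996.
Margin = t* × SE = 1.974996 × 0.0670074 = 0.132339.
CI: 0.324 ± 0.132339 → (0.1917, 0.4563).
With 95% confidence, each one-unit increase in waist circumference is associated with a change of between 0.1917 and 0.4563 % in body fat percentage.

(0.1917, 0.4563)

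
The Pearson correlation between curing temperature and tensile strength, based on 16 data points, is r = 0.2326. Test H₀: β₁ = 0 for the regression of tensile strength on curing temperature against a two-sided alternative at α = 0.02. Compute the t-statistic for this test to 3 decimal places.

t = 0.895

t = r·√(n − 2)/√(1 − r²) = 0.2326·√14/√0.945897 = 0.895.
df = n − 2 = 14.
Two-sided p ≈ 0.3860, which is ≥ 0.02, so fail to reject H₀.
The data do not give significant evidence of a linear association between curing temperature and tensile strength.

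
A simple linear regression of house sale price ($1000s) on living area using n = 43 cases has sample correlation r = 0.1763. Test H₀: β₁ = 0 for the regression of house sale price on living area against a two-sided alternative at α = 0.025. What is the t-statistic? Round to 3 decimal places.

t = r·√(n − 2)/√(1 − r²) = 0.1763·√41/√0.968918 = 1.147.
df = n − 2 = 41.
Two-sided p ≈ 0.2581, which is ≥ 0.025, so fail to reject H₀.
The data do not give significant evidence of a linear association between living area and house sale price.

t = 1.147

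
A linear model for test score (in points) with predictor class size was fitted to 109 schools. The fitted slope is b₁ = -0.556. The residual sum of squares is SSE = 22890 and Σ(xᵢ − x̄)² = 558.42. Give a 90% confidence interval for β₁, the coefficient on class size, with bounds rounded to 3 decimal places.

MSE = SSE/(n − 2) = 22890/107 = 213.925.
SE(b₁) = √(MSE/Sₓₓ) = √(213.925/558.42) = 0.618943.
df = n − 2 = 107.
t* = t_{0.05, 107} = 1.659219.
Margin = t* × SE = 1.659219 × 0.618943 = 1.02696.
CI: -0.556 ± 1.02696 → (-1.583, 0.471).
With 90% confidence, each one-unit increase in class size is associated with a change of between -1.583 and 0.471 points in test score.

(-1.583, 0.471)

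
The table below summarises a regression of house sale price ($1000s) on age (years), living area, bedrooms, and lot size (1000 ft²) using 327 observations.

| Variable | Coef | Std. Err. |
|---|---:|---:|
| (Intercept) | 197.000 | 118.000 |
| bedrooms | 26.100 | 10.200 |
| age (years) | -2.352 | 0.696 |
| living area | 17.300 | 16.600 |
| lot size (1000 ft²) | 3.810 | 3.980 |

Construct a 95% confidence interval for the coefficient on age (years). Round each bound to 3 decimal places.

(-3.721, -0.983)

Read off: b = -2.352, SE = 0.696 for age (years).
df = n − k − 1 = 327 − 4 − 1 = 322.
t* = t_{0.025, 322} = 1.967359.
Margin = t* × SE = 1.967359 × 0.696 = 1.36928.
CI: -2.352 ± 1.36928 → (-3.721, -0.983).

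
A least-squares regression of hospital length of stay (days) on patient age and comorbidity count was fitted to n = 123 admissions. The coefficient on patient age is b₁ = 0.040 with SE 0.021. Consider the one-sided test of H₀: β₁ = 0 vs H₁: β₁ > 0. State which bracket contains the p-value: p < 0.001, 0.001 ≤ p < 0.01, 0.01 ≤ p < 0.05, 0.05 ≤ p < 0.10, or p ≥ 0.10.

t = 0.040 / 0.021 = 1.905.
df = n − k − 1 = 123 − 2 − 1 = 120.
One-sided p = P(T_{120} > t) ≈ 0.0296.
So 0.01 ≤ p < 0.05.

0.01 ≤ p < 0.05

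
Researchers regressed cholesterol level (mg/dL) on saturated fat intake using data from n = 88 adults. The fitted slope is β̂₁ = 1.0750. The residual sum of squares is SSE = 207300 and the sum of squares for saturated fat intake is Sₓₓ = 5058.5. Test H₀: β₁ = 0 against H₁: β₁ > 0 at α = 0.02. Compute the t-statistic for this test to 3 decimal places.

MSE = SSE/(n − 2) = 207300/86 = 2410.47.
SE(β̂₁) = √(MSE/Sₓₓ) = √(2410.47/5058.5) = 0.690303.
t = 1.0750 / 0.690303 = 1.557.
df = n − 2 = 86.
One-sided p ≈ 0.0615, which is ≥ 0.02, so fail to reject H₀.
The data do not give significant evidence that the true slope on saturated fat intake is positive.

t = 1.557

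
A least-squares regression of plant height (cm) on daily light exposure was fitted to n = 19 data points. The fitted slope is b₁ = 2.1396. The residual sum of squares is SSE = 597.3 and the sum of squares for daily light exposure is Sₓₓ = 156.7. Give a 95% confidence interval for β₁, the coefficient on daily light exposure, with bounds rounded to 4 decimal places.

(1.1406, 3.1386)

MSE = SSE/(n − 2) = 597.3/17 = 35.1353.
SE(b₁) = √(MSE/Sₓₓ) = √(35.1353/156.7) = 0.473519.
df = n − 2 = 17.
t* = t_{0.025, 17} = 2.109816.
Margin = t* × SE = 2.109816 × 0.473519 = 0.999038.
CI: 2.1396 ± 0.999038 → (1.1406, 3.1386).
With 95% confidence, each one-unit increase in daily light exposure is associated with a change of between 1.1406 and 3.1386 cm in plant height.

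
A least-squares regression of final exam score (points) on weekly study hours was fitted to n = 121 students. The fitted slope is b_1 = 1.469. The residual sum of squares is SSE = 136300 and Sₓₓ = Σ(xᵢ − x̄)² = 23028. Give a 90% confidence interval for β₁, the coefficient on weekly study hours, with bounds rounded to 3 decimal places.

(1.099, 1.839)

MSE = SSE/(n − 2) = 136300/119 = 1145.38.
SE(b_1) = √(MSE/Sₓₓ) = √(1145.38/23028) = 0.223021.
df = n − 2 = 119.
t* = t_{0.05, 119} = 1.657759.
Margin = t* × SE = 1.657759 × 0.223021 = 0.36972.
CI: 1.469 ± 0.36972 → (1.099, 1.839).
With 90% confidence, each one-unit increase in weekly study hours is associated with a change of between 1.099 and 1.839 points in final exam score.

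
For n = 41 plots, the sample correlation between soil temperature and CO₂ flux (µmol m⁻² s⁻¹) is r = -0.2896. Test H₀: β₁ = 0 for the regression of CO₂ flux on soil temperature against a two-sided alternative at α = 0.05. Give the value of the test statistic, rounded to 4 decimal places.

t = -1.8895

t = r·√(n − 2)/√(1 − r²) = -0.2896·√39/√0.916132 = -1.8895.
df = n − 2 = 39.
Two-sided p ≈ 0.0663, which is ≥ 0.05, so fail to reject H₀.
The data do not give significant evidence of a linear association between soil temperature and CO₂ flux.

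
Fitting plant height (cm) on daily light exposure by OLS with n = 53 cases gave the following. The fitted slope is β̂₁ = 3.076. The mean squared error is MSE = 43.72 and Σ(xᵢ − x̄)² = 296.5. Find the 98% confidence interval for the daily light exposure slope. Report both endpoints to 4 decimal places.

(2.1537, 3.9983)

SE(β̂₁) = √(MSE/Sₓₓ) = √(43.72/296.5) = 0.383997.
df = n − 2 = 51.
t* = t_{0.01, 51} = 2.401718.
Margin = t* × SE = 2.401718 × 0.383997 = 0.922252.
CI: 3.076 ± 0.922252 → (2.1537, 3.9983).
With 98% confidence, each one-unit increase in daily light exposure is associated with a change of between 2.1537 and 3.9983 cm in plant height.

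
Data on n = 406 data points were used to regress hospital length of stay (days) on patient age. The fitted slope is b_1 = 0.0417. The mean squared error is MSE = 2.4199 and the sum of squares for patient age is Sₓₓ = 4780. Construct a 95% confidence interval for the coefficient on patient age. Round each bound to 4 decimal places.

SE(b_1) = √(MSE/Sₓₓ) = √(2.4199/4780) = 0.0225001.
df = n − 2 = 404.
t* = t_{0.025, 404} = 1.965853.
Margin = t* × SE = 1.965853 × 0.0225001 = 0.044232.
CI: 0.0417 ± 0.044232 → (-0.0025, 0.0859).
With 95% confidence, each one-unit increase in patient age is associated with a change of between -0.0025 and 0.0859 days in hospital length of stay.

(-0.0025, 0.0859)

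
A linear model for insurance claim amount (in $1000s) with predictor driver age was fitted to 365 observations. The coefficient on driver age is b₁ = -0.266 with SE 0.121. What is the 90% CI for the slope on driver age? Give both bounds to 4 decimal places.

df = n − 2 = 365 − 2 = 363.
t* = t_{0.05, 363} = 1.649062.
Margin = t* × SE = 1.649062 × 0.121 = 0.199537.
CI: -0.266 ± 0.199537 → (-0.4655, -0.0665).
With 90% confidence, each one-unit increase in driver age is associated with a change of between -0.4655 and -0.0665 $1000s in insurance claim amount.

(-0.4655, -0.0665)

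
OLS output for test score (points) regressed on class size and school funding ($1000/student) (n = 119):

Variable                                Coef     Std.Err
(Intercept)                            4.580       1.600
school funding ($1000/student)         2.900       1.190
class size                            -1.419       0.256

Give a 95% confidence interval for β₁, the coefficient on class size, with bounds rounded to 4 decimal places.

(-1.9260, -0.9120)

Read off: b = -1.419, SE = 0.256 for class size.
df = n − k − 1 = 119 − 2 − 1 = 116.
t* = t_{0.025, 116} = 1.980626.
Margin = t* × SE = 1.980626 × 0.256 = 0.507040.
CI: -1.419 ± 0.507040 → (-1.9260, -0.9120).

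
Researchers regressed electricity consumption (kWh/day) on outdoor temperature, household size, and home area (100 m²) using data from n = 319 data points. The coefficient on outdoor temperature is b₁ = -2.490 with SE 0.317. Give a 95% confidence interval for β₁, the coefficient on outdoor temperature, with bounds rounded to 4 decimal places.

(-3.1137, -1.8663)

df = n − k − 1 = 319 − 3 − 1 = 315.
t* = t_{0.025, 315} = 1.967524.
Margin = t* × SE = 1.967524 × 0.317 = 0.623705.
CI: -2.490 ± 0.623705 → (-3.1137, -1.8663).
With 95% confidence, each one-unit increase in outdoor temperature is associated with a change of between -3.1137 and -1.8663 kWh/day in electricity consumption, holding the other predictors fixed.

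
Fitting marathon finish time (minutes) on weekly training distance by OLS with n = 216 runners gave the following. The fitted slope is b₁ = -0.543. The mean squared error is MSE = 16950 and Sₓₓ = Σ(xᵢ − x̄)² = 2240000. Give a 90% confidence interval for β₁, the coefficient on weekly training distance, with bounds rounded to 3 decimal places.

SE(b₁) = √(MSE/Sₓₓ) = √(16950/2240000) = 0.0869883.
df = n − 2 = 214.
t* = t_{0.05, 214} = 1.652005.
Margin = t* × SE = 1.652005 × 0.0869883 = 0.14371.
CI: -0.543 ± 0.14371 → (-0.687, -0.399).
With 90% confidence, each one-unit increase in weekly training distance is associated with a change of between -0.687 and -0.399 minutes in marathon finish time.

(-0.687, -0.399)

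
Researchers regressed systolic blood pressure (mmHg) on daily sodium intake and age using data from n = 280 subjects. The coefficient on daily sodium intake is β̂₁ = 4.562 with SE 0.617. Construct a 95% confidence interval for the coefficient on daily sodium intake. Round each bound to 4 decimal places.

(3.3474, 5.7766)

df = n − k − 1 = 280 − 2 − 1 = 277.
t* = t_{0.025, 277} = 1.968565.
Margin = t* × SE = 1.968565 × 0.617 = 1.214605.
CI: 4.562 ± 1.214605 → (3.3474, 5.7766).
With 95% confidence, each one-unit increase in daily sodium intake is associated with a change of between 3.3474 and 5.7766 mmHg in systolic blood pressure, holding the other predictors fixed.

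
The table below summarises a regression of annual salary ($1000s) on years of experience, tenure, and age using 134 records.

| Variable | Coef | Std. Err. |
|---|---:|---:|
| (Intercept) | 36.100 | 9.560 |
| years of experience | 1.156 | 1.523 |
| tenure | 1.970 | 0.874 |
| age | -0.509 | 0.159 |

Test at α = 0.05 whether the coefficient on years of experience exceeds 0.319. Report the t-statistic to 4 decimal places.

Read off: b = 1.156, SE = 1.523 for years of experience.
H₀: β₁ = 0.319 vs H₁: β₁ > 0.319.
t = (1.156 − 0.319) / 1.523 = 0.5496.
df = n − k − 1 = 134 − 3 − 1 = 130.
One-sided p ≈ 0.2918, which is ≥ 0.05, so fail to reject H₀.
The data do not give significant evidence that the true slope on years of experience exceeds 0.319 $1000s per unit, holding the other predictors fixed.

t = 0.5496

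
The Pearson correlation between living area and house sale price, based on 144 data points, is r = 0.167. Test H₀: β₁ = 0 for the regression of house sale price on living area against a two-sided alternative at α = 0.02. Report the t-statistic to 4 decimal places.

t = r·√(n − 2)/√(1 − r²) = 0.167·√142/√0.972111 = 2.0184.
df = n − 2 = 142.
Two-sided p ≈ 0.0454, which is ≥ 0.02, so fail to reject H₀.
The data do not give significant evidence of a linear association between living area and house sale price.

t = 2.0184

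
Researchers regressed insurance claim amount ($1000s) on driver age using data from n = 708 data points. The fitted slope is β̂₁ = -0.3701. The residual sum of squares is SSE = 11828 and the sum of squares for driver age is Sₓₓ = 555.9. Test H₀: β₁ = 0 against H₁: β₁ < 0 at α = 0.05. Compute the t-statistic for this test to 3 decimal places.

MSE = SSE/(n − 2) = 11828/706 = 16.7535.
SE(β̂₁) = √(MSE/Sₓₓ) = √(16.7535/555.9) = 0.173602.
t = -0.3701 / 0.173602 = -2.132.
df = n − 2 = 706.
One-sided p ≈ 0.0167, which is < 0.05, so reject H₀.
There is evidence that the true slope on driver age is negative.

t = -2.132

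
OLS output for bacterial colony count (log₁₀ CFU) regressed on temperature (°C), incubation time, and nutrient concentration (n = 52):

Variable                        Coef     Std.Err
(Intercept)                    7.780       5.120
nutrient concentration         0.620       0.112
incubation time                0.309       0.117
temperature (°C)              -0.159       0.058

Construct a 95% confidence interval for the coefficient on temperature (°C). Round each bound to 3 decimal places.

Read off: b = -0.159, SE = 0.058 for temperature (°C).
df = n − k − 1 = 52 − 3 − 1 = 48.
t* = t_{0.025, 48} = 2.010635.
Margin = t* × SE = 2.010635 × 0.058 = 0.11662.
CI: -0.159 ± 0.11662 → (-0.276, -0.042).

(-0.276, -0.042)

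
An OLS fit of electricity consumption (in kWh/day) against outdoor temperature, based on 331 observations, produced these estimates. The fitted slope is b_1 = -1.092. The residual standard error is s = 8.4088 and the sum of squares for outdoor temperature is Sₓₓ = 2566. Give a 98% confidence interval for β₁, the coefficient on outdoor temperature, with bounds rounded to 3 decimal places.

SE(b_1) = s/√Sₓₓ = 8.4088/√2566 = 0.165999.
df = n − 2 = 329.
t* = t_{0.01, 329} = 2.337735.
Margin = t* × SE = 2.337735 × 0.165999 = 0.38806.
CI: -1.092 ± 0.38806 → (-1.480, -0.704).
With 98% confidence, each one-unit increase in outdoor temperature is associated with a change of between -1.480 and -0.704 kWh/day in electricity consumption.

(-1.480, -0.704)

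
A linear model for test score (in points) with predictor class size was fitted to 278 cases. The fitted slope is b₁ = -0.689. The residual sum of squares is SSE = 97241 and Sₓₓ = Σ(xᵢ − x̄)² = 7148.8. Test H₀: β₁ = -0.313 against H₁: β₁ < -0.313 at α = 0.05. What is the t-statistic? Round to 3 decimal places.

MSE = SSE/(n − 2) = 97241/276 = 352.322.
SE(b₁) = √(MSE/Sₓₓ) = √(352.322/7148.8) = 0.222.
t = (-0.689 − (-0.313)) / 0.222 = -1.694.
df = n − 2 = 276.
One-sided p ≈ 0.0457, which is < 0.05, so reject H₀.
There is evidence that the true slope on class size is below -0.313 points per unit.

t = -1.694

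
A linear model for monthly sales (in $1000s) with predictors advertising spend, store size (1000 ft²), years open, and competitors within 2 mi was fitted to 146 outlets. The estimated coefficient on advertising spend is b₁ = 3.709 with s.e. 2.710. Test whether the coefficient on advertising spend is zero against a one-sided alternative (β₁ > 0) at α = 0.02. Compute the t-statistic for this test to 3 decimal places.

H₀: β₁ = 0 vs H₁: β₁ > 0.
t = (b₁ − β₁⁰)/SE = 3.709 / 2.710 = 1.369.
df = n − k − 1 = 146 − 4 − 1 = 141.
One-sided p ≈ 0.0866, which is ≥ 0.02, so fail to reject H₀.
The data do not give significant evidence that the true slope on advertising spend is positive, holding the other predictors fixed.

t = 1.369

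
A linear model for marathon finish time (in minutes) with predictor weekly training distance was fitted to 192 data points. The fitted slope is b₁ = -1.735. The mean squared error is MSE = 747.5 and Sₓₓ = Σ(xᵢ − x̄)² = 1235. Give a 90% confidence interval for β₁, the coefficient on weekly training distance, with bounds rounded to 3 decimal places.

SE(b₁) = √(MSE/Sₓₓ) = √(747.5/1235) = 0.777987.
df = n − 2 = 190.
t* = t_{0.05, 190} = 1.652913.
Margin = t* × SE = 1.652913 × 0.777987 = 1.28594.
CI: -1.735 ± 1.28594 → (-3.021, -0.449).
With 90% confidence, each one-unit increase in weekly training distance is associated with a change of between -3.021 and -0.449 minutes in marathon finish time.

(-3.021, -0.449)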